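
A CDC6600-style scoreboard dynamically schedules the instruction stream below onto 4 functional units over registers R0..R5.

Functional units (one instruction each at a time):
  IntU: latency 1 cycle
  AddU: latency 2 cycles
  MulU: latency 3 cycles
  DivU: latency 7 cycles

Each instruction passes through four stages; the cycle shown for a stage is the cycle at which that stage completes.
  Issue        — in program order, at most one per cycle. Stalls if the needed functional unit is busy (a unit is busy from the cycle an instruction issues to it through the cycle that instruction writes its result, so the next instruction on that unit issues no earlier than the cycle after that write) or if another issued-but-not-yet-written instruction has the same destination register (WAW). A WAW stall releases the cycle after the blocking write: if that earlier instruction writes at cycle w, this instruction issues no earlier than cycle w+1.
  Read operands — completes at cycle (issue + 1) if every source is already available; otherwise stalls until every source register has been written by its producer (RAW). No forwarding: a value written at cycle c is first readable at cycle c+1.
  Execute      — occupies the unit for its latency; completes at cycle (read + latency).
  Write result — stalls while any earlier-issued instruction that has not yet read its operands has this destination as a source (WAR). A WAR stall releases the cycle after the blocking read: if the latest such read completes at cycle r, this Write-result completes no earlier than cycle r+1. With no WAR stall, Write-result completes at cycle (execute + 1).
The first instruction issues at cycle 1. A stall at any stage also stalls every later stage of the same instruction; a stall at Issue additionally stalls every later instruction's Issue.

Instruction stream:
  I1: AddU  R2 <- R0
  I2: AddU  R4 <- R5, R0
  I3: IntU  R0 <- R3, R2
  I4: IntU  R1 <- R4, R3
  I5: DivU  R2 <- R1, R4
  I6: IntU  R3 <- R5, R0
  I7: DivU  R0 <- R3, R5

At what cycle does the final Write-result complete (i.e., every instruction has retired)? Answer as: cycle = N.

t=1  I1 issues→AddU
t=2  I1 reads
t=4  I1 exec-done
t=5  I1 writes R2
t=6  I2 issues→AddU
t=7  I2 reads · I3 issues→IntU
t=8  I3 reads
t=9  I2 exec-done · I3 exec-done
t=10  I2 writes R4 · I3 writes R0
t=11  I4 issues→IntU
t=12  I4 reads · I5 issues→DivU
t=13  I4 exec-done
t=14  I4 writes R1
t=15  I5 reads · I6 issues→IntU
t=16  I6 reads
t=17  I6 exec-done
t=18  I6 writes R3
t=22  I5 exec-done
t=23  I5 writes R2
t=24  I7 issues→DivU
t=25  I7 reads
t=32  I7 exec-done
t=33  I7 writes R0

cycle = 33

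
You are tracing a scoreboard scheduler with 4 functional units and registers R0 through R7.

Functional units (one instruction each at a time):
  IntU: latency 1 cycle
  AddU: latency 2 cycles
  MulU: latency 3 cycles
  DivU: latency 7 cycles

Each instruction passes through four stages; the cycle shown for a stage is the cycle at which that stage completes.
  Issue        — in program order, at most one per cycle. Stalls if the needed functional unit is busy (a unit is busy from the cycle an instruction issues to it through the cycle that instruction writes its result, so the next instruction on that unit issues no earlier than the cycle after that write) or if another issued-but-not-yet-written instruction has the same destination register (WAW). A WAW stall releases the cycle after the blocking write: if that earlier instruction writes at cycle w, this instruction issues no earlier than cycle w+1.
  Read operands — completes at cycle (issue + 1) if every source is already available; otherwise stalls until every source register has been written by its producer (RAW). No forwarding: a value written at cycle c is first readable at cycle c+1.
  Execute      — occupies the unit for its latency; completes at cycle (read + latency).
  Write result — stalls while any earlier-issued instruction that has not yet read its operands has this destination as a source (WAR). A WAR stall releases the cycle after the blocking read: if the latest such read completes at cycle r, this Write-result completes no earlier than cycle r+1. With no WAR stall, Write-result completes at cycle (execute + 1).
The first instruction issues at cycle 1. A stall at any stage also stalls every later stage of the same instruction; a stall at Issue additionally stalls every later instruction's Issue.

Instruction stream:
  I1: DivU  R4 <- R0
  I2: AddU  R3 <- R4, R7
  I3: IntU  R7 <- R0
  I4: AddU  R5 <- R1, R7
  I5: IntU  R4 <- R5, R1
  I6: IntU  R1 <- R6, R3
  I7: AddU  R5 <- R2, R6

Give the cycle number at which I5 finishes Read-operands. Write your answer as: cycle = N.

cycle = 20

I1: IS=1 RO=2 EX=9 WR=10
I2: IS=2 RO=11 EX=13 WR=14  [RAW R4: wait I1 write@10]
I3: IS=3 RO=4 EX=5 WR=12  [WAR R7: wait I2 read@11]
I4: IS=15 RO=16 EX=18 WR=19  [struct: AddU busy until I2 writes@14]
I5: IS=16 RO=20 EX=21 WR=22  [RAW R5: wait I4 write@19]
I6: IS=23 RO=24 EX=25 WR=26  [struct: IntU busy until I5 writes@22]
I7: IS=24 RO=25 EX=27 WR=28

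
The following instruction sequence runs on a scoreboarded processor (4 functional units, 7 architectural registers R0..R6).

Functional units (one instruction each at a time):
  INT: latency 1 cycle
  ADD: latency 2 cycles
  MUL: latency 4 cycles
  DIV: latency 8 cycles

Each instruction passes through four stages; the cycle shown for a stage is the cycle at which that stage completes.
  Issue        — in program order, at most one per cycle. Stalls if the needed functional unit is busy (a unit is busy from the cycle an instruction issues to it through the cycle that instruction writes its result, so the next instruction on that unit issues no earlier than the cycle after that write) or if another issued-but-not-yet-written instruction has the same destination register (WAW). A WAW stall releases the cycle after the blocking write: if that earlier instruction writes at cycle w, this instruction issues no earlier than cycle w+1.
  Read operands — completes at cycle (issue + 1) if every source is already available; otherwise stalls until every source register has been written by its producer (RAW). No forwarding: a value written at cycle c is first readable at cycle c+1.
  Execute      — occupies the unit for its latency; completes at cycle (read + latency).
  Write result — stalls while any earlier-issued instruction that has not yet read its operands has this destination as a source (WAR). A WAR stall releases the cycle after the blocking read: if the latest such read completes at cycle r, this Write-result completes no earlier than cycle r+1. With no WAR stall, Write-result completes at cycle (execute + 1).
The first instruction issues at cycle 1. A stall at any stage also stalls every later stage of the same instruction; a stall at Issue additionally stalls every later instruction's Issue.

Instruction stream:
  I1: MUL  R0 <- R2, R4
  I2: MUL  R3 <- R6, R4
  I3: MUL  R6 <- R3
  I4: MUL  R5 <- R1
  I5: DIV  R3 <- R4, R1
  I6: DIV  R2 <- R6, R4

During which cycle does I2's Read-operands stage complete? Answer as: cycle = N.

cycle = 9

I1: IS=1 RO=2 EX=6 WR=7
I2: IS=8 RO=9 EX=13 WR=14  [struct: MUL busy until I1 writes@7]
I3: IS=15 RO=16 EX=20 WR=21  [struct: MUL busy until I2 writes@14]
I4: IS=22 RO=23 EX=27 WR=28  [struct: MUL busy until I3 writes@21]
I5: IS=23 RO=24 EX=32 WR=33
I6: IS=34 RO=35 EX=43 WR=44  [struct: DIV busy until I5 writes@33]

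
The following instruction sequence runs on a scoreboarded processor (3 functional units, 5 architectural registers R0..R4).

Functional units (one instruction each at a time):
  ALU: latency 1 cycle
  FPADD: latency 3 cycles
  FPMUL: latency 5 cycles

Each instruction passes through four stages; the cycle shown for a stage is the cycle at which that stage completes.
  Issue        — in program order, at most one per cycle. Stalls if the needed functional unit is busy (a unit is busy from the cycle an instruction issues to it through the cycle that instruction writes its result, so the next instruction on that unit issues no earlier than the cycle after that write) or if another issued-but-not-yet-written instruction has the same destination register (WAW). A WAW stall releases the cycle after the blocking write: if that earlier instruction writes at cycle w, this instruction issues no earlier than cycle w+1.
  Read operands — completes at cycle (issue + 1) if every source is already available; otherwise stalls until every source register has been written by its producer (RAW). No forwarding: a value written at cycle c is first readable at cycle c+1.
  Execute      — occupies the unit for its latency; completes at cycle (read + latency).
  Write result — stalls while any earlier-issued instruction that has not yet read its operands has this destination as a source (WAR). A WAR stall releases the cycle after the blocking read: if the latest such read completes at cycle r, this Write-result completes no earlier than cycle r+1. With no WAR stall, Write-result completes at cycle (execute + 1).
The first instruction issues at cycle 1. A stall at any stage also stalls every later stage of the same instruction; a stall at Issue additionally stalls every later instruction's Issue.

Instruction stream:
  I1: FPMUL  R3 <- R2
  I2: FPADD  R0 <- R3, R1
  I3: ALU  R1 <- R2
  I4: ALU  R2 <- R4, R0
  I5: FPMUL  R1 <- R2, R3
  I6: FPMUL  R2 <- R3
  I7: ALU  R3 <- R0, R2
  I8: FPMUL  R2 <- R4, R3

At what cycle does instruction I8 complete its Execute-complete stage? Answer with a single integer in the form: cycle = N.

cycle = 40

[I1] 1/2/7/8
[I2] 2/9/12/13  (RAW R3: wait I1 write@8)
[I3] 3/4/5/10  (WAR R1: wait I2 read@9)
[I4] 11/14/15/16  (struct: ALU busy until I3 writes@10; RAW R0: wait I2 write@13)
[I5] 12/17/22/23  (RAW R2: wait I4 write@16)
[I6] 24/25/30/31  (struct: FPMUL busy until I5 writes@23)
[I7] 25/32/33/34  (RAW R2: wait I6 write@31)
[I8] 32/35/40/41  (struct: FPMUL busy until I6 writes@31; RAW R3: wait I7 write@34)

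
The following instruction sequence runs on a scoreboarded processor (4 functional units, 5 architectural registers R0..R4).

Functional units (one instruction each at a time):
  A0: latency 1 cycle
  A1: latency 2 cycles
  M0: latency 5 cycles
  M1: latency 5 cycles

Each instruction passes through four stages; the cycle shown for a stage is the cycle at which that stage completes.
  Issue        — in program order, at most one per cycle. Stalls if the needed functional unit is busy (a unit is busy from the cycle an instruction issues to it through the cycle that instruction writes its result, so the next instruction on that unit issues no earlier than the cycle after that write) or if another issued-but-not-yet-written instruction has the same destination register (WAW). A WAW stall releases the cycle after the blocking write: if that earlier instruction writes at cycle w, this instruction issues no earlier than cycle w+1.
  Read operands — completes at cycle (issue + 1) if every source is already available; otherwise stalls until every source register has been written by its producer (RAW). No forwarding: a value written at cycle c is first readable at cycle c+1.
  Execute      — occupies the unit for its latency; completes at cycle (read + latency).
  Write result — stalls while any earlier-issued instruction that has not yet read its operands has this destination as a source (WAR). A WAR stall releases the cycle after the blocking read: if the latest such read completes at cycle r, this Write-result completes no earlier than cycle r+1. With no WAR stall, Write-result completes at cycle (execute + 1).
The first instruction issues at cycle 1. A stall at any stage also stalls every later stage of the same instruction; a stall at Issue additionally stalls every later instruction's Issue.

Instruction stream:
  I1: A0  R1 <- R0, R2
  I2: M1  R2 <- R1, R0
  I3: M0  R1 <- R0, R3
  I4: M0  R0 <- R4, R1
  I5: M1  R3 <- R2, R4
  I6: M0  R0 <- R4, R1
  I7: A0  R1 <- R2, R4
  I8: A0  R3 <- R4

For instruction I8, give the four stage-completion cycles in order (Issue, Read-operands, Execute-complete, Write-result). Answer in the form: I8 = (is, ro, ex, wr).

t=1  issue I1 (A0)
t=2  I1 read-ops; issue I2 (M1)
t=3  I1 finished on A0
t=4  I1→R1
t=5  I2 read-ops; issue I3 (M0)
t=6  I3 read-ops
t=10  I2 finished on M1
t=11  I2→R2; I3 finished on M0
t=12  I3→R1
t=13  issue I4 (M0)
t=14  I4 read-ops; issue I5 (M1)
t=15  I5 read-ops
t=19  I4 finished on M0
t=20  I4→R0; I5 finished on M1
t=21  I5→R3; issue I6 (M0)
t=22  I6 read-ops; issue I7 (A0)
t=23  I7 read-ops
t=24  I7 finished on A0
t=25  I7→R1
t=26  issue I8 (A0)
t=27  I6 finished on M0; I8 read-ops
t=28  I6→R0; I8 finished on A0
t=29  I8→R3

I8 = (26, 27, 28, 29)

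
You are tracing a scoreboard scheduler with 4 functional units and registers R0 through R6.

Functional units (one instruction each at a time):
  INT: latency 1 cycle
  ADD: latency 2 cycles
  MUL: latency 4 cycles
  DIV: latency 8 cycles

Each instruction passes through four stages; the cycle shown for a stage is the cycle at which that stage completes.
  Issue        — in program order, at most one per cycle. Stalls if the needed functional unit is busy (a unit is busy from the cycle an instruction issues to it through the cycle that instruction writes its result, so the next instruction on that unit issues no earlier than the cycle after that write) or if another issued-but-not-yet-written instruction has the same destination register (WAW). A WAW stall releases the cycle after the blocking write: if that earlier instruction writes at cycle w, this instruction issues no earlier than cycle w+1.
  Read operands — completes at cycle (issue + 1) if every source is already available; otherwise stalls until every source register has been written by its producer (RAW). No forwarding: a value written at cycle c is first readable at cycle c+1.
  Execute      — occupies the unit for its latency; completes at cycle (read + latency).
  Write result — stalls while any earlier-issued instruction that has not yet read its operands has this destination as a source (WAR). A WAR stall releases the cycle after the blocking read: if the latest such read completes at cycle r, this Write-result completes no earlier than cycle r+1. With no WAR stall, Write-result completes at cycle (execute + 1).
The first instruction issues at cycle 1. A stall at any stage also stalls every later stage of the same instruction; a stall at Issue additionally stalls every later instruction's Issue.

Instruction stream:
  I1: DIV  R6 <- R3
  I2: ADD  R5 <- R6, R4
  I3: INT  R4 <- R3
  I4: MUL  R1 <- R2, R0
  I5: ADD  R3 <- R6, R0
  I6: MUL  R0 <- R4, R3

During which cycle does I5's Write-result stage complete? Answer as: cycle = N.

I1  is:1  ro:2  ex:10  wr:11
I2  is:2  ro:12  ex:14  wr:15  — RAW R6: wait I1 write@11
I3  is:3  ro:4  ex:5  wr:13  — WAR R4: wait I2 read@12
I4  is:4  ro:5  ex:9  wr:10
I5  is:16  ro:17  ex:19  wr:20  — struct: ADD busy until I2 writes@15
I6  is:17  ro:21  ex:25  wr:26  — RAW R3: wait I5 write@20

cycle = 20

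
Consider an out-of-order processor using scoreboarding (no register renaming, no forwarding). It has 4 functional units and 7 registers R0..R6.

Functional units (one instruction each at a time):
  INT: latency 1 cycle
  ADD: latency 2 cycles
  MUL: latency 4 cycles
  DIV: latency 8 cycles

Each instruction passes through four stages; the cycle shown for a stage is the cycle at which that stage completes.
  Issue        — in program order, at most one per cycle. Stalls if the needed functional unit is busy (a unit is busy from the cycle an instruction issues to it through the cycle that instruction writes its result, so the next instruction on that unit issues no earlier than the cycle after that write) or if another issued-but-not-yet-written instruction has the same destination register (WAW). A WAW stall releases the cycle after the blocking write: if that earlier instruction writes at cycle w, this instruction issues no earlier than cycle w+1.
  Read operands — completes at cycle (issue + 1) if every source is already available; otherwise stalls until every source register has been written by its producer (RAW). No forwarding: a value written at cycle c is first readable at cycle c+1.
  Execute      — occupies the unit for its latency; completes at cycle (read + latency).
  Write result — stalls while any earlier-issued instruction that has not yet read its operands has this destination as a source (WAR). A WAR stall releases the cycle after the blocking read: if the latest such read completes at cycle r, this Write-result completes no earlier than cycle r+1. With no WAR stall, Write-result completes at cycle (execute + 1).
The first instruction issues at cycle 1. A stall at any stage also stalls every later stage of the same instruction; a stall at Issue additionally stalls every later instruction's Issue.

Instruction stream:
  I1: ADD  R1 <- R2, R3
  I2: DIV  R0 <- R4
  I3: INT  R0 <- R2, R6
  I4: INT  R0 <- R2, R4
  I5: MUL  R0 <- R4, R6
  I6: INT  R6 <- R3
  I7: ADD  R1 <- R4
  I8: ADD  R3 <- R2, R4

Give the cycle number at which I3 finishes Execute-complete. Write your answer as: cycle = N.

I1 -> (1, 2, 4, 5)
I2 -> (2, 3, 11, 12)
I3 -> (13, 14, 15, 16)  // WAW R0: wait I2 write@12
I4 -> (17, 18, 19, 20)  // struct: INT busy until I3 writes@16
I5 -> (21, 22, 26, 27)  // WAW R0: wait I4 write@20
I6 -> (22, 23, 24, 25)
I7 -> (23, 24, 26, 27)
I8 -> (28, 29, 31, 32)  // struct: ADD busy until I7 writes@27

cycle = 15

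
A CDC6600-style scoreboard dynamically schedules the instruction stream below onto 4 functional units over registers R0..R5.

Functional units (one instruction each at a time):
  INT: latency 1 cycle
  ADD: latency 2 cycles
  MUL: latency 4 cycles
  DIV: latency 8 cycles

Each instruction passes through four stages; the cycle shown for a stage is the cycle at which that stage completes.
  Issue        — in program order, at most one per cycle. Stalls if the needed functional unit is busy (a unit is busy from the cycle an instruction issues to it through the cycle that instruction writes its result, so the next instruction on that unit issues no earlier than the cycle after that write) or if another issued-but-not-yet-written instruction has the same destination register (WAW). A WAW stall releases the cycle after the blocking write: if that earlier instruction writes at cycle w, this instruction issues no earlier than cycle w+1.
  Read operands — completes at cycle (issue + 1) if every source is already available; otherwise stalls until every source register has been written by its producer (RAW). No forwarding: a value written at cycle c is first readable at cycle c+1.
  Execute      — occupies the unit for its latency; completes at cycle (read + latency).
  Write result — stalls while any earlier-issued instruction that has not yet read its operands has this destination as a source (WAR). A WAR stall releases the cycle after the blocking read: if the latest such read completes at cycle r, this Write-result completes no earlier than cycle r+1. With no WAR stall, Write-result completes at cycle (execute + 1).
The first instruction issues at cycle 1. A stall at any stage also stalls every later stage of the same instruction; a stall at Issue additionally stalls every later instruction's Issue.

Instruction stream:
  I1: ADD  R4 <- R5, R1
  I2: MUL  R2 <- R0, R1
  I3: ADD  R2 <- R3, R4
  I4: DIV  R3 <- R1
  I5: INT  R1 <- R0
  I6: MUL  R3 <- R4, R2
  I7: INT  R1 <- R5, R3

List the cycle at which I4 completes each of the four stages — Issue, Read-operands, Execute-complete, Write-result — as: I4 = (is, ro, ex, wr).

I4 = (10, 11, 19, 20)

c1: I1→ADD
c2: I1 RO | I2→MUL
c3: I2 RO
c4: I1 EX
c5: I1 WR R4
c7: I2 EX
c8: I2 WR R2
c9: I3→ADD
c10: I3 RO | I4→DIV
c11: I4 RO | I5→INT
c12: I3 EX | I5 RO
c13: I3 WR R2 | I5 EX
c14: I5 WR R1
c19: I4 EX
c20: I4 WR R3
c21: I6→MUL
c22: I6 RO | I7→INT
c26: I6 EX
c27: I6 WR R3
c28: I7 RO
c29: I7 EX
c30: I7 WR R1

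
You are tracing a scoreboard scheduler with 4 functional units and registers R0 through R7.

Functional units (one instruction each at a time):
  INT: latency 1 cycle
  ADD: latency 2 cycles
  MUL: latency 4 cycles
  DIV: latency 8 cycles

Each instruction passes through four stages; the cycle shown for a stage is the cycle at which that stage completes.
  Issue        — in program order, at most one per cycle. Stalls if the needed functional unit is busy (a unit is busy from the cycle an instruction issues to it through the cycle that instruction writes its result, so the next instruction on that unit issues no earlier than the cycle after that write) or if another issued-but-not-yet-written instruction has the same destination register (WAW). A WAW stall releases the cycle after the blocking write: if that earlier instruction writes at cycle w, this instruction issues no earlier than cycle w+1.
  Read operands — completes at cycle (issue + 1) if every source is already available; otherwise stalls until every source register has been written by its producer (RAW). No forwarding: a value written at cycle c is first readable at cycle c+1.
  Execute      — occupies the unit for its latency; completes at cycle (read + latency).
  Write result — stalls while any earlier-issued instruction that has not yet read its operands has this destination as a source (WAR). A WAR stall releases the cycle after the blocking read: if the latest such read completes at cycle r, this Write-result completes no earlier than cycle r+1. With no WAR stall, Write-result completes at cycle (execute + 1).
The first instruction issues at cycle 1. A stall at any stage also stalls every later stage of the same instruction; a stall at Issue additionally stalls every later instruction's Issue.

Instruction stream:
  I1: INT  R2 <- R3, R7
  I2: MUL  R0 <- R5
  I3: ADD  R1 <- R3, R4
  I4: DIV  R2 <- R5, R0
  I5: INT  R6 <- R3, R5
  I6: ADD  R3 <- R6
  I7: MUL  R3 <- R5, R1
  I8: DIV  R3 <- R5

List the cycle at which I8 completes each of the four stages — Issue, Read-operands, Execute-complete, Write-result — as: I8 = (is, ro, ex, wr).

[I1] 1/2/3/4
[I2] 2/3/7/8
[I3] 3/4/6/7
[I4] 5/9/17/18  (WAW R2: wait I1 write@4; RAW R0: wait I2 write@8)
[I5] 6/7/8/9
[I6] 8/10/12/13  (struct: ADD busy until I3 writes@7; RAW R6: wait I5 write@9)
[I7] 14/15/19/20  (WAW R3: wait I6 write@13)
[I8] 21/22/30/31  (WAW R3: wait I7 write@20)

I8 = (21, 22, 30, 31)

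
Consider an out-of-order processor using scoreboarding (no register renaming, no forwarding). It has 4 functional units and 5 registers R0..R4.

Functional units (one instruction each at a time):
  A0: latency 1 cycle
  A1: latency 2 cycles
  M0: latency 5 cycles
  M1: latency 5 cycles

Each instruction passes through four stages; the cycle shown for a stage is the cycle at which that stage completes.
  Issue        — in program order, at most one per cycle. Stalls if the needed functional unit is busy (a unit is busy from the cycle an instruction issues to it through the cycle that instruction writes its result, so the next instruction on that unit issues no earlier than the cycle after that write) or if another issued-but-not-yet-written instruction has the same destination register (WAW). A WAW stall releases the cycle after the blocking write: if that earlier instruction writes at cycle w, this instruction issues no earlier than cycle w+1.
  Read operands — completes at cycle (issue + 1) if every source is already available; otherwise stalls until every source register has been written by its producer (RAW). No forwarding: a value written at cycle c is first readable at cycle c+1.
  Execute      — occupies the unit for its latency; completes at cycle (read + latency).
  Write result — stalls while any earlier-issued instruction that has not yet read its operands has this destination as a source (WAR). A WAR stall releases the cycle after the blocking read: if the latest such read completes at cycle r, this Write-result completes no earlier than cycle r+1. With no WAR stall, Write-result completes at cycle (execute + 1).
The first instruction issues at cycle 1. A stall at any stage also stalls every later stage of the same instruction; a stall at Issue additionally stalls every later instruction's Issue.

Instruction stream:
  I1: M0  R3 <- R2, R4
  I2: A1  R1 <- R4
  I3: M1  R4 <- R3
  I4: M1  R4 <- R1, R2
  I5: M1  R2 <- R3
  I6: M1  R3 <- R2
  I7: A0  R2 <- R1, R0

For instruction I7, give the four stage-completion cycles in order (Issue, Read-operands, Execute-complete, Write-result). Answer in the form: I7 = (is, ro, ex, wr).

I7 = (33, 34, 35, 36)

cycle 1: issue I1 (M0)
cycle 2: I1 read-ops, issue I2 (A1)
cycle 3: I2 read-ops, issue I3 (M1)
cycle 5: I2 finished on A1
cycle 6: I2→R1
cycle 7: I1 finished on M0
cycle 8: I1→R3
cycle 9: I3 read-ops
cycle 14: I3 finished on M1
cycle 15: I3→R4
cycle 16: issue I4 (M1)
cycle 17: I4 read-ops
cycle 22: I4 finished on M1
cycle 23: I4→R4
cycle 24: issue I5 (M1)
cycle 25: I5 read-ops
cycle 30: I5 finished on M1
cycle 31: I5→R2
cycle 32: issue I6 (M1)
cycle 33: I6 read-ops, issue I7 (A0)
cycle 34: I7 read-ops
cycle 35: I7 finished on A0
cycle 36: I7→R2
cycle 38: I6 finished on M1
cycle 39: I6→R3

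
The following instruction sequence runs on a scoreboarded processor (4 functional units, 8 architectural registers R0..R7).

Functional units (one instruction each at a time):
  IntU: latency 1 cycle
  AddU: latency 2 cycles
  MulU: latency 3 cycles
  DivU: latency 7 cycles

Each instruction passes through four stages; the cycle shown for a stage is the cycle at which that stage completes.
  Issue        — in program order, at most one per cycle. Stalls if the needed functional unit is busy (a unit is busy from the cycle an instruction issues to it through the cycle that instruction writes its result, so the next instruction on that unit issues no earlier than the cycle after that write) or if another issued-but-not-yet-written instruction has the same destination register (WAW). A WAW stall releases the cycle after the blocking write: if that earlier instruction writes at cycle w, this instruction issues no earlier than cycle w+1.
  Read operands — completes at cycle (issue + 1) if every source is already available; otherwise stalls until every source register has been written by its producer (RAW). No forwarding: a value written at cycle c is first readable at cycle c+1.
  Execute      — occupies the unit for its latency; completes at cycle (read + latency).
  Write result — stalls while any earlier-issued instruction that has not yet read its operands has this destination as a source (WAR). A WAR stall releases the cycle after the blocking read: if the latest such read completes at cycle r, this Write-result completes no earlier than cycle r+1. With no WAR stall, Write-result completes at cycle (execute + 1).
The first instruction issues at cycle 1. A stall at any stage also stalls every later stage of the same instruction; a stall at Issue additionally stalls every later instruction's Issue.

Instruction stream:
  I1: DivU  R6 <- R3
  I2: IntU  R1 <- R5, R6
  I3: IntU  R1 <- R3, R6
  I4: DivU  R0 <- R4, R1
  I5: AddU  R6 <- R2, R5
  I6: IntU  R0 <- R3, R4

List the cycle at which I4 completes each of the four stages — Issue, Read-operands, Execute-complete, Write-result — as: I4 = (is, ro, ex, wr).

I1: IS=1 RO=2 EX=9 WR=10
I2: IS=2 RO=11 EX=12 WR=13  [RAW R6: wait I1 write@10]
I3: IS=14 RO=15 EX=16 WR=17  [struct: IntU busy until I2 writes@13]
I4: IS=15 RO=18 EX=25 WR=26  [RAW R1: wait I3 write@17]
I5: IS=16 RO=17 EX=19 WR=20
I6: IS=27 RO=28 EX=29 WR=30  [WAW R0: wait I4 write@26]

I4 = (15, 18, 25, 26)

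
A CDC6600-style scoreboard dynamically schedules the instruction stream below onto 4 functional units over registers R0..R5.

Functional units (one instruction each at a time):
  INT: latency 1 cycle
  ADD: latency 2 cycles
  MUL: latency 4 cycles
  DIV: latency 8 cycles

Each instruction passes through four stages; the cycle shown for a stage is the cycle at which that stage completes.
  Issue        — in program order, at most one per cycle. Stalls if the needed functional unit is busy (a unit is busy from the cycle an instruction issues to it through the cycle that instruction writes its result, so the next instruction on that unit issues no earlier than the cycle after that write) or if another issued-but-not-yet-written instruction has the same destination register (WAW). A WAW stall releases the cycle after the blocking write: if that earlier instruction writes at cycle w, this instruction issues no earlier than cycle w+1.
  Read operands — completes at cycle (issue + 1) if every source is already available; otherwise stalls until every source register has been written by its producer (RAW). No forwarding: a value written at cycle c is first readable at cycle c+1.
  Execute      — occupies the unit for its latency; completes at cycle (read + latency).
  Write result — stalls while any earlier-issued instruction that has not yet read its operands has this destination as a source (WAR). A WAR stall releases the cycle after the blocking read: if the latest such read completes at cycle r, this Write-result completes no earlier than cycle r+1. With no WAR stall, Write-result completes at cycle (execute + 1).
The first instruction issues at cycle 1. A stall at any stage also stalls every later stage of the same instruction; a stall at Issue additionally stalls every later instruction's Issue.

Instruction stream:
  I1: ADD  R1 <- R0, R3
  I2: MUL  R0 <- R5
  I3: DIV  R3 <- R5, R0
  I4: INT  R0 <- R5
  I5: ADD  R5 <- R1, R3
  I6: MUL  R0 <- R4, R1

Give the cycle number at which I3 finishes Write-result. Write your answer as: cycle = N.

I1: IS=1 RO=2 EX=4 WR=5
I2: IS=2 RO=3 EX=7 WR=8
I3: IS=3 RO=9 EX=17 WR=18  [RAW R0: wait I2 write@8]
I4: IS=9 RO=10 EX=11 WR=12  [WAW R0: wait I2 write@8]
I5: IS=10 RO=19 EX=21 WR=22  [RAW R3: wait I3 write@18]
I6: IS=13 RO=14 EX=18 WR=19  [WAW R0: wait I4 write@12]

cycle = 18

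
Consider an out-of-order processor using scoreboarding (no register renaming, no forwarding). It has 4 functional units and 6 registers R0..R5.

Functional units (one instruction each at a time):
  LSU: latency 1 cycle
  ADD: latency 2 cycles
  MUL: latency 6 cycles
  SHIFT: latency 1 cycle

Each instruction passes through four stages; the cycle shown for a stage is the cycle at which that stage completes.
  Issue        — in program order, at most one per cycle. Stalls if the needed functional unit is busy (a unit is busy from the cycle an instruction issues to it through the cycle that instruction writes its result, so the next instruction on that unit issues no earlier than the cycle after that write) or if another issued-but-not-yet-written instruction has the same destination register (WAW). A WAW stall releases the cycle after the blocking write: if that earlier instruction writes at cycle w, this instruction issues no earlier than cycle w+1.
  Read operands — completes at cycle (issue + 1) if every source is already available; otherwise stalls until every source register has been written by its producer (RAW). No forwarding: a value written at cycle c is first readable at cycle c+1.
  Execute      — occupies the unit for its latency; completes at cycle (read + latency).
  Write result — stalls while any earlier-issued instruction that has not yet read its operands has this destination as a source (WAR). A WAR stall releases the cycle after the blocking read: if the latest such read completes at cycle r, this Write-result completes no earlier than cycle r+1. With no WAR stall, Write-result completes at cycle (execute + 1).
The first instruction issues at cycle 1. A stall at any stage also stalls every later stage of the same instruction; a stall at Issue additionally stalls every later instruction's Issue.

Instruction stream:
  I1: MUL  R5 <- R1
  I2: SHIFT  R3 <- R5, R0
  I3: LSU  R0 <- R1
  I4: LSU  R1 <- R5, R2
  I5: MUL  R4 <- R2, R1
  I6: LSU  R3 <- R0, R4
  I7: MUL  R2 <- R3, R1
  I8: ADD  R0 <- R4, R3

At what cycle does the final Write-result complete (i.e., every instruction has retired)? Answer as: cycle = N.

cycle = 34

[1] I1 dispatched to MUL
[2] I1 operands ready; I2 dispatched to SHIFT
[3] I3 dispatched to LSU
[4] I3 operands ready
[5] I3 complete
[8] I1 complete
[9] R5←I1
[10] I2 operands ready
[11] I2 complete; R0←I3
[12] R3←I2; I4 dispatched to LSU
[13] I4 operands ready; I5 dispatched to MUL
[14] I4 complete
[15] R1←I4
[16] I5 operands ready; I6 dispatched to LSU
[22] I5 complete
[23] R4←I5
[24] I6 operands ready; I7 dispatched to MUL
[25] I6 complete; I8 dispatched to ADD
[26] R3←I6
[27] I7 operands ready; I8 operands ready
[29] I8 complete
[30] R0←I8
[33] I7 complete
[34] R2←I7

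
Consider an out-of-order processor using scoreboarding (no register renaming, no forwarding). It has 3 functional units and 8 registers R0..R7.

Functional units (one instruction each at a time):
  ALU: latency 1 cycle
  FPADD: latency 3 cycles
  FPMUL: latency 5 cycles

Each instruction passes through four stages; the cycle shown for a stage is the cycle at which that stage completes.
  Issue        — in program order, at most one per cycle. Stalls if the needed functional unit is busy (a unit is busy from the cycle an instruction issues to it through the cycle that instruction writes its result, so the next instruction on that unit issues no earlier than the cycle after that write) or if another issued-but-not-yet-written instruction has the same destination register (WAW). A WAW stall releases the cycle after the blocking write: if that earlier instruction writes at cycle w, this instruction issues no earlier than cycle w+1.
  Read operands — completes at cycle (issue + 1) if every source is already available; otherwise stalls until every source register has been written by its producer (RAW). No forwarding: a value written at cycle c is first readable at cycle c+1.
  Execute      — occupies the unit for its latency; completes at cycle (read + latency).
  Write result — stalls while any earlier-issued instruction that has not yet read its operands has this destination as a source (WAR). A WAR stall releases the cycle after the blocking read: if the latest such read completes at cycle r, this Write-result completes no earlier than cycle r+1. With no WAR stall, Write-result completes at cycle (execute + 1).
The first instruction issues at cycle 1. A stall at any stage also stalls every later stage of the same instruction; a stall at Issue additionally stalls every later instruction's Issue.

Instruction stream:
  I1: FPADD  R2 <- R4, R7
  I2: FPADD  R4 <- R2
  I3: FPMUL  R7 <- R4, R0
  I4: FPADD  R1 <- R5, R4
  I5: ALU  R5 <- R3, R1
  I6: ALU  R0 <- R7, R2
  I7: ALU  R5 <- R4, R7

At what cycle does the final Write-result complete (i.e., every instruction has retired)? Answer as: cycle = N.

cycle = 29

c1: I1 issues→FPADD
c2: I1 reads
c5: I1 exec-done
c6: I1 writes R2
c7: I2 issues→FPADD
c8: I2 reads · I3 issues→FPMUL
c11: I2 exec-done
c12: I2 writes R4
c13: I3 reads · I4 issues→FPADD
c14: I4 reads · I5 issues→ALU
c17: I4 exec-done
c18: I3 exec-done · I4 writes R1
c19: I3 writes R7 · I5 reads
c20: I5 exec-done
c21: I5 writes R5
c22: I6 issues→ALU
c23: I6 reads
c24: I6 exec-done
c25: I6 writes R0
c26: I7 issues→ALU
c27: I7 reads
c28: I7 exec-done
c29: I7 writes R5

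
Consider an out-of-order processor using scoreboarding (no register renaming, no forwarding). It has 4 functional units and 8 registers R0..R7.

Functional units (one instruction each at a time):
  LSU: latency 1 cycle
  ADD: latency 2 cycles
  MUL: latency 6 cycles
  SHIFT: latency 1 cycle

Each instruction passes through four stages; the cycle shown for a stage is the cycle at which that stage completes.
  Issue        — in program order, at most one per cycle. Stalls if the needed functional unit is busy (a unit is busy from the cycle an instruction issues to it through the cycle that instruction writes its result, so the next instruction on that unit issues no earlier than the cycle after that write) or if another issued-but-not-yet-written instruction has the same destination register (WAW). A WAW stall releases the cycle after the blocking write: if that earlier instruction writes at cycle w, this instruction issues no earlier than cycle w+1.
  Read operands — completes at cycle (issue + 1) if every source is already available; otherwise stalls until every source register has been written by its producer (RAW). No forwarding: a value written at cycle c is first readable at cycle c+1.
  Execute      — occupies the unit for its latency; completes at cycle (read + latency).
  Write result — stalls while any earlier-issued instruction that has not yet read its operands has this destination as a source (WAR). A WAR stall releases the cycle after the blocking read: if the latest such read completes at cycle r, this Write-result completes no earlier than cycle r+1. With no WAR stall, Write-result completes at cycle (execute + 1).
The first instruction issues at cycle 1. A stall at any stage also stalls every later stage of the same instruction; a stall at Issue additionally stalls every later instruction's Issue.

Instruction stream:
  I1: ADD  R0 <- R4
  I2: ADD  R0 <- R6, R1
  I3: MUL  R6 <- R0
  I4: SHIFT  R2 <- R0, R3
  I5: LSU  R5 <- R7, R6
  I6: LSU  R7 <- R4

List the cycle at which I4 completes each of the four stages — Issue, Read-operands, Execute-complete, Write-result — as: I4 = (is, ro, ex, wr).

I1 -> (1, 2, 4, 5)
I2 -> (6, 7, 9, 10)  // struct: ADD busy until I1 writes@5
I3 -> (7, 11, 17, 18)  // RAW R0: wait I2 write@10
I4 -> (8, 11, 12, 13)  // RAW R0: wait I2 write@10
I5 -> (9, 19, 20, 21)  // RAW R6: wait I3 write@18
I6 -> (22, 23, 24, 25)  // struct: LSU busy until I5 writes@21

I4 = (8, 11, 12, 13)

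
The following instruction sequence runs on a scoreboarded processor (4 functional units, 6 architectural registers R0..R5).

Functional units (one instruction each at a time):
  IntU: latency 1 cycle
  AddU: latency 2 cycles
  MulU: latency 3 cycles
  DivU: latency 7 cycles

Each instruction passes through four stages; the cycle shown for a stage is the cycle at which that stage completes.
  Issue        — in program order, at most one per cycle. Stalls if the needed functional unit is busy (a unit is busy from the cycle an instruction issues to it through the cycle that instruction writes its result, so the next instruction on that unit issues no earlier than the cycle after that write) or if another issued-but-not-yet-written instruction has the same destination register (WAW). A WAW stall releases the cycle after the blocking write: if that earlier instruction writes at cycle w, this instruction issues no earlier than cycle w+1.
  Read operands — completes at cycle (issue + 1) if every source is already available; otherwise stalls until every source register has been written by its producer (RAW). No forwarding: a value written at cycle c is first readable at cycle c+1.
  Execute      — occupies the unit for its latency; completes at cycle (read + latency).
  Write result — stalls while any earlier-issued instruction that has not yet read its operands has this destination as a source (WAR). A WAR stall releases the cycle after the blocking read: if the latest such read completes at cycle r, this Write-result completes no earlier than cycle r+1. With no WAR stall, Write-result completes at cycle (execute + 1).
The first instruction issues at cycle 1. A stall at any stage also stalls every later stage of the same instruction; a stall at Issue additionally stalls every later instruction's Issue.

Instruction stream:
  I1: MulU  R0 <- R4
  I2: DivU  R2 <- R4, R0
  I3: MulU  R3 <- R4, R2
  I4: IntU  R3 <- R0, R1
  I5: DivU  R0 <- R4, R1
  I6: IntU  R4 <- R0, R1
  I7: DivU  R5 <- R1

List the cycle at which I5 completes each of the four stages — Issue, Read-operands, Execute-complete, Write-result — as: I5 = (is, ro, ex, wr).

[1] I1→MulU
[2] I1 RO, I2→DivU
[5] I1 EX
[6] I1 WR R0
[7] I2 RO, I3→MulU
[14] I2 EX
[15] I2 WR R2
[16] I3 RO
[19] I3 EX
[20] I3 WR R3
[21] I4→IntU
[22] I4 RO, I5→DivU
[23] I4 EX, I5 RO
[24] I4 WR R3
[25] I6→IntU
[30] I5 EX
[31] I5 WR R0
[32] I6 RO, I7→DivU
[33] I6 EX, I7 RO
[34] I6 WR R4
[40] I7 EX
[41] I7 WR R5

I5 = (22, 23, 30, 31)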